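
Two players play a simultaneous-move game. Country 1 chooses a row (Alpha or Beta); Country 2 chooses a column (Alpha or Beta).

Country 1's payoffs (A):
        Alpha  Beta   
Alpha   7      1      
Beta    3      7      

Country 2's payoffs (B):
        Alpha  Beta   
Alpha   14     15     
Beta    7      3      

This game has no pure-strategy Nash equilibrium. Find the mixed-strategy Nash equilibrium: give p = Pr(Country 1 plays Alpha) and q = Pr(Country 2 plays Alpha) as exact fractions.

Each player's mixing probability is pinned down by making the *other* player indifferent.
Country 2 indifferent between Alpha and Beta: p·14 + (1−p)·7 = p·15 + (1−p)·3 ⟹ 7 + 7p = 3 + 12p ⟹ p = 4/5.
Country 1 indifferent between Alpha and Beta: q·7 + (1−q)·1 = q·3 + (1−q)·7 ⟹ 1 + 6q = 7 + (-4)q ⟹ q = 3/5.

p = 4/5, q = 3/5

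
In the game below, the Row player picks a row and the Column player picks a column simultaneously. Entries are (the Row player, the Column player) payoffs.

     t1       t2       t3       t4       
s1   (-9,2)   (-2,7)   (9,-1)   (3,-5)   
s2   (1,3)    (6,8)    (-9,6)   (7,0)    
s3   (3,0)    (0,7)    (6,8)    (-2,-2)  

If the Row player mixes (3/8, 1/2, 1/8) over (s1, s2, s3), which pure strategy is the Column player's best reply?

t2

The Column player's best reply maximizes expected payoff against the mix.
t1: (3/8)·2 + (1/2)·3 + (1/8)·0 = 9/4
t2: (3/8)·7 + (1/2)·8 + (1/8)·7 = 15/2
t3: (3/8)·(-1) + (1/2)·6 + (1/8)·8 = 29/8
t4: (3/8)·(-5) + (1/2)·0 + (1/8)·(-2) = -17/8
Highest expected payoff is 15/2, from t2.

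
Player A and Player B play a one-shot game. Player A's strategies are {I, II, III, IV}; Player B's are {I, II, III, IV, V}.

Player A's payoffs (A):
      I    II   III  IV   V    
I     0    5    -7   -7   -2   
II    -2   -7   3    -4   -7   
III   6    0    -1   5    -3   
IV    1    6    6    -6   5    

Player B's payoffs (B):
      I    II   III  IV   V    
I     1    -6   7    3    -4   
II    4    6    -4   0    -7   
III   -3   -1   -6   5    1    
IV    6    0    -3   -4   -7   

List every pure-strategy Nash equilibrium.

(III, IV)

A profile is a Nash equilibrium when each player is best-responding to the other.
Player A's best responses — vs I: III (payoff 6); vs II: IV (payoff 6); vs III: IV (payoff 6); vs IV: III (payoff 5); vs V: IV (payoff 5).
Player B's best responses — vs I: III (payoff 7); vs II: II (payoff 6); vs III: IV (payoff 5); vs IV: I (payoff 6).
The only mutual best response is (III, IV); neither player gains by switching there.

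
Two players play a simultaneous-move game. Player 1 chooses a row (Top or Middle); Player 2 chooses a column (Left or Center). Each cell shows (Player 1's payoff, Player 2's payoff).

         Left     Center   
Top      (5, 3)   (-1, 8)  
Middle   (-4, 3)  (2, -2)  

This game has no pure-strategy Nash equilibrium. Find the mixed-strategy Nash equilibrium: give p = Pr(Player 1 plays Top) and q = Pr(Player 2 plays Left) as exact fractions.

Each player's mixing probability is pinned down by making the *other* player indifferent.
Player 2 indifferent between Left and Center: p·3 + (1−p)·3 = p·8 + (1−p)·(-2) ⟹ 3 + 0p = (-2) + 10p ⟹ p = 1/2.
Player 1 indifferent between Top and Middle: q·5 + (1−q)·(-1) = q·(-4) + (1−q)·2 ⟹ (-1) + 6q = 2 + (-6)q ⟹ q = 1/4.

p = 1/2, q = 1/4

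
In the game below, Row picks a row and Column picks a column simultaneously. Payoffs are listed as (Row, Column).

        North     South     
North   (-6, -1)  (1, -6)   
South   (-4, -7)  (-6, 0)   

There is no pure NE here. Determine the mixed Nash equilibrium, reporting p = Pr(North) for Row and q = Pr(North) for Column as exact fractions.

p = 7/12, q = 7/9

Each player's mixing probability is pinned down by making the *other* player indifferent.
Column indifferent between North and South: p·(-1) + (1−p)·(-7) = p·(-6) + (1−p)·0 ⟹ (-7) + 6p = 0 + (-6)p ⟹ p = 7/12.
Row indifferent between North and South: q·(-6) + (1−q)·1 = q·(-4) + (1−q)·(-6) ⟹ 1 + (-7)q = (-6) + 2q ⟹ q = 7/9.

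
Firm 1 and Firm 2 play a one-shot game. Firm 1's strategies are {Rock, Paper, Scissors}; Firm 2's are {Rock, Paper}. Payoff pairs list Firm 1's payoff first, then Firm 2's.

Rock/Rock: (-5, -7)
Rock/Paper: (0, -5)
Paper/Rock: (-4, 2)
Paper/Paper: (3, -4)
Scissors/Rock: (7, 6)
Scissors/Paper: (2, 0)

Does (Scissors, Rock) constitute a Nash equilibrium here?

Yes

Holding Firm 2 at Rock: Firm 1 gets 7 from Scissors, versus -5 from Rock, -4 from Paper. No profitable deviation for Firm 1.
Holding Firm 1 at Scissors: Firm 2 gets 6 from Rock, versus 0 from Paper. No profitable deviation for Firm 2 either.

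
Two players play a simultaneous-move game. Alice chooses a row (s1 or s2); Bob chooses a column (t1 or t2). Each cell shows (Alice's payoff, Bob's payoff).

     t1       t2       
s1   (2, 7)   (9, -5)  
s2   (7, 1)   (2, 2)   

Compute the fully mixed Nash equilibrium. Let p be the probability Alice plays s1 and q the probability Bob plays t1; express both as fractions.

In a mixed NE each player is indifferent between their pure strategies, so the opponent's mix sets the indifference.
Bob indifferent between t1 and t2: p·7 + (1−p)·1 = p·(-5) + (1−p)·2 ⟹ 1 + 6p = 2 + (-7)p ⟹ p = 1/13.
Alice indifferent between s1 and s2: q·2 + (1−q)·9 = q·7 + (1−q)·2 ⟹ 9 + (-7)q = 2 + 5q ⟹ q = 7/12.

p = 1/13, q = 7/12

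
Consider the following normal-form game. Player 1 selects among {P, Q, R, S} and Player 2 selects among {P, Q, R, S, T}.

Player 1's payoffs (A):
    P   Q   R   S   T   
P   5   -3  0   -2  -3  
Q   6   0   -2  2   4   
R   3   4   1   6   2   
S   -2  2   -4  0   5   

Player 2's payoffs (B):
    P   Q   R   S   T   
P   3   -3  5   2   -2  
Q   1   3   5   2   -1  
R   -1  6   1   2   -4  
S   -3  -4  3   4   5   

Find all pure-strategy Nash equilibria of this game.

(R, Q) and (S, T)

Check mutual best responses: a cell is a NE iff neither player can gain by unilaterally deviating.
Player 1's best responses — vs P: Q (payoff 6); vs Q: R (payoff 4); vs R: R (payoff 1); vs S: R (payoff 6); vs T: S (payoff 5).
Player 2's best responses — vs P: R (payoff 5); vs Q: R (payoff 5); vs R: Q (payoff 6); vs S: T (payoff 5).
Mutual best responses occur at (R, Q) and (S, T); at each, neither player gains by switching.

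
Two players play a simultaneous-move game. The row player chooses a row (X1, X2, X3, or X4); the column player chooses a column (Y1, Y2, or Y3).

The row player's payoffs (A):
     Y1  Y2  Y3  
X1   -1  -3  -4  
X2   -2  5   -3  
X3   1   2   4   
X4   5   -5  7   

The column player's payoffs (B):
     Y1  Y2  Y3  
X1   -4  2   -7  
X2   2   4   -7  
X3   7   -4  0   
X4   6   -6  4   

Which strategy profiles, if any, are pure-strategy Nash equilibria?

(X2, Y2) and (X4, Y1)

Find each player's best response to every opponent strategy; NE are the intersections.
The row player's best responses — vs Y1: X4 (payoff 5); vs Y2: X2 (payoff 5); vs Y3: X4 (payoff 7).
The column player's best responses — vs X1: Y2 (payoff 2); vs X2: Y2 (payoff 4); vs X3: Y1 (payoff 7); vs X4: Y1 (payoff 6).
Mutual best responses occur at (X2, Y2) and (X4, Y1); at each, neither player gains by switching.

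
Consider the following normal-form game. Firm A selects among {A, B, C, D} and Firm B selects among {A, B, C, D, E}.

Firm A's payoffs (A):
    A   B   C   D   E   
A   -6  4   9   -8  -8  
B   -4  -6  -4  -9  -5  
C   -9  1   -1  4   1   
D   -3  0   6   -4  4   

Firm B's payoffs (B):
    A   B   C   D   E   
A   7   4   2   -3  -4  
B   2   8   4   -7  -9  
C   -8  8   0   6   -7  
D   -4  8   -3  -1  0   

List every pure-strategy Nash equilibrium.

None

Check mutual best responses: a cell is a NE iff neither player can gain by unilaterally deviating.
Firm A's best responses — vs A: D (payoff -3); vs B: A (payoff 4); vs C: A (payoff 9); vs D: C (payoff 4); vs E: D (payoff 4).
Firm B's best responses — vs A: A (payoff 7); vs B: B (payoff 8); vs C: B (payoff 8); vs D: B (payoff 8).
No cell has both players best-responding. For instance, Firm A's best reply to D is C, but against C Firm B prefers B over D.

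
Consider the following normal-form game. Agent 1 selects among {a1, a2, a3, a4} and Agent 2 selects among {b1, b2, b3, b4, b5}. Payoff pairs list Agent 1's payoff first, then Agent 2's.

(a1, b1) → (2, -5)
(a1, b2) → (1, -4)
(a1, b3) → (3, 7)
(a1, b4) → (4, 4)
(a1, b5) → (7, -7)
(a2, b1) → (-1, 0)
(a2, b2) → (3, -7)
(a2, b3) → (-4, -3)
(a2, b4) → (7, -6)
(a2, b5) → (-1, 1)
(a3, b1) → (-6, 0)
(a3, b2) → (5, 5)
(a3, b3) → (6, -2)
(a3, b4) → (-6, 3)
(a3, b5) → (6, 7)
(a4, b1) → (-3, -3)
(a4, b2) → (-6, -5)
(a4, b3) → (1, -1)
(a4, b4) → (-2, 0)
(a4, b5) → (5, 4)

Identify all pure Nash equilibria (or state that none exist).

Check mutual best responses: a cell is a NE iff neither player can gain by unilaterally deviating.
Agent 1's best responses — vs b1: a1 (payoff 2); vs b2: a3 (payoff 5); vs b3: a3 (payoff 6); vs b4: a2 (payoff 7); vs b5: a1 (payoff 7).
Agent 2's best responses — vs a1: b3 (payoff 7); vs a2: b5 (payoff 1); vs a3: b5 (payoff 7); vs a4: b5 (payoff 4).
No cell has both players best-responding. For instance, Agent 1's best reply to b4 is a2, but against a2 Agent 2 prefers b5 over b4.

None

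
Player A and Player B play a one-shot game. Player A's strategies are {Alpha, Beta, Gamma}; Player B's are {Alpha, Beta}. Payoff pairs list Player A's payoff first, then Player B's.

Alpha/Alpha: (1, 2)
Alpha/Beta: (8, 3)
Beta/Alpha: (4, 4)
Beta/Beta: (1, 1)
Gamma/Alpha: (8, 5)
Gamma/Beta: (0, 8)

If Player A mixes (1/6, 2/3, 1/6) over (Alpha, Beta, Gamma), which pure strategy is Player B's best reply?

Compute Player B's expected payoff from each pure strategy against the given mix.
Alpha: (1/6)·2 + (2/3)·4 + (1/6)·5 = 23/6
Beta: (1/6)·3 + (2/3)·1 + (1/6)·8 = 5/2
Highest expected payoff is 23/6, from Alpha.

Alpha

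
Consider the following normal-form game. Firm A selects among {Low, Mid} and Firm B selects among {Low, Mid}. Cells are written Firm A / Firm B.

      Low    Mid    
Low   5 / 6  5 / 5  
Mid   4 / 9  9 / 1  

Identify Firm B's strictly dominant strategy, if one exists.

Low

Check whether one of Firm B's strategies beats all alternatives regardless of what the opponent does.
Low strictly dominates: vs Low: 6 > 5; vs Mid: 9 > 1.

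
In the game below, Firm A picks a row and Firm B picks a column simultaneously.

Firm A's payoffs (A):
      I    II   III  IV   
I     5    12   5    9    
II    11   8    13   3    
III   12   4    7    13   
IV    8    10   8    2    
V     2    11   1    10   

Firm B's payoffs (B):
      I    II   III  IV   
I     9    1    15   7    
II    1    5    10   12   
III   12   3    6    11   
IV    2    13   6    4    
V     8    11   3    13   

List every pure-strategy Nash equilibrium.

(III, I)

Check mutual best responses: a cell is a NE iff neither player can gain by unilaterally deviating.
Firm A's best responses — vs I: III (payoff 12); vs II: I (payoff 12); vs III: II (payoff 13); vs IV: III (payoff 13).
Firm B's best responses — vs I: III (payoff 15); vs II: IV (payoff 12); vs III: I (payoff 12); vs IV: II (payoff 13); vs V: IV (payoff 13).
The only mutual best response is (III, I); neither player gains by switching there.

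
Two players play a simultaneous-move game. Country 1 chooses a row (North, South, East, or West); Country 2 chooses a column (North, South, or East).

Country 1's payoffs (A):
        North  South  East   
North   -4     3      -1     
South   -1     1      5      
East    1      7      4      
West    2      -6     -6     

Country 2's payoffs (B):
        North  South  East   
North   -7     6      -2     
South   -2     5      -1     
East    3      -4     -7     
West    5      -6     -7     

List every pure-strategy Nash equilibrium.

(West, North)

Find each player's best response to every opponent strategy; NE are the intersections.
Country 1's best responses — vs North: West (payoff 2); vs South: East (payoff 7); vs East: South (payoff 5).
Country 2's best responses — vs North: South (payoff 6); vs South: South (payoff 5); vs East: North (payoff 3); vs West: North (payoff 5).
The only mutual best response is (West, North); neither player gains by switching there.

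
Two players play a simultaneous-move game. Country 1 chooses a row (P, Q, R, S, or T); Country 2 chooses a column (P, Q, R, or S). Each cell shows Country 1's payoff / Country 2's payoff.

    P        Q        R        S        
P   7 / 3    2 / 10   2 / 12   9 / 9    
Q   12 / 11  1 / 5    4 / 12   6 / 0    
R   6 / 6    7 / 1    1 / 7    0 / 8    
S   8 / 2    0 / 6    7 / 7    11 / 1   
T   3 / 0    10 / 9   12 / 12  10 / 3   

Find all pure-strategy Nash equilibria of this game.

Check mutual best responses: a cell is a NE iff neither player can gain by unilaterally deviating.
Country 1's best responses — vs P: Q (payoff 12); vs Q: T (payoff 10); vs R: T (payoff 12); vs S: S (payoff 11).
Country 2's best responses — vs P: R (payoff 12); vs Q: R (payoff 12); vs R: S (payoff 8); vs S: R (payoff 7); vs T: R (payoff 12).
The only mutual best response is (T, R); neither player gains by switching there.

(T, R)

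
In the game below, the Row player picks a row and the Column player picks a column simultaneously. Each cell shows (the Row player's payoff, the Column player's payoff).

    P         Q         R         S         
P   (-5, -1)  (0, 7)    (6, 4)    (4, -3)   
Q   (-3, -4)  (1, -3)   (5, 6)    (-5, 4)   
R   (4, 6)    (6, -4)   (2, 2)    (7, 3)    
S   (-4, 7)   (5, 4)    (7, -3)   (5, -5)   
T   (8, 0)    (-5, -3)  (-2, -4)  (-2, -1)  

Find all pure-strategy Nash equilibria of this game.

(T, P)

Check mutual best responses: a cell is a NE iff neither player can gain by unilaterally deviating.
The Row player's best responses — vs P: T (payoff 8); vs Q: R (payoff 6); vs R: S (payoff 7); vs S: R (payoff 7).
The Column player's best responses — vs P: Q (payoff 7); vs Q: R (payoff 6); vs R: P (payoff 6); vs S: P (payoff 7); vs T: P (payoff 0).
The only mutual best response is (T, P); neither player gains by switching there.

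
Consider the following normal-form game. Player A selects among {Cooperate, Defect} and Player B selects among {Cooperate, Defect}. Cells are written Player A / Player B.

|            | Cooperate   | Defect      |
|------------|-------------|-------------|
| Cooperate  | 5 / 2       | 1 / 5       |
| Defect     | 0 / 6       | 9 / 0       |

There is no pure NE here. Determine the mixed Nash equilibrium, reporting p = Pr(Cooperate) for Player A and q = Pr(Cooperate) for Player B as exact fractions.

p = 2/3, q = 8/13

In a mixed NE each player is indifferent between their pure strategies, so the opponent's mix sets the indifference.
Player B indifferent between Cooperate and Defect: p·2 + (1−p)·6 = p·5 + (1−p)·0 ⟹ 6 + (-4)p = 0 + 5p ⟹ p = 2/3.
Player A indifferent between Cooperate and Defect: q·5 + (1−q)·1 = q·0 + (1−q)·9 ⟹ 1 + 4q = 9 + (-9)q ⟹ q = 8/13.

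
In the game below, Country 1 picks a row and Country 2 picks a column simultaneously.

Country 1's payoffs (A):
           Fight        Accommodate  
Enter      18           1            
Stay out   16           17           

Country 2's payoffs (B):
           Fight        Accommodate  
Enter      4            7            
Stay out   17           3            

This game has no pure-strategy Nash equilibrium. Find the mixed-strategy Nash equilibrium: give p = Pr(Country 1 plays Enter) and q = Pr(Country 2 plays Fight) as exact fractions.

p = 14/17, q = 8/9

Each player's mixing probability is pinned down by making the *other* player indifferent.
Country 2 indifferent between Fight and Accommodate: p·4 + (1−p)·17 = p·7 + (1−p)·3 ⟹ 17 + (-13)p = 3 + 4p ⟹ p = 14/17.
Country 1 indifferent between Enter and Stay out: q·18 + (1−q)·1 = q·16 + (1−q)·17 ⟹ 1 + 17q = 17 + (-1)q ⟹ q = 8/9.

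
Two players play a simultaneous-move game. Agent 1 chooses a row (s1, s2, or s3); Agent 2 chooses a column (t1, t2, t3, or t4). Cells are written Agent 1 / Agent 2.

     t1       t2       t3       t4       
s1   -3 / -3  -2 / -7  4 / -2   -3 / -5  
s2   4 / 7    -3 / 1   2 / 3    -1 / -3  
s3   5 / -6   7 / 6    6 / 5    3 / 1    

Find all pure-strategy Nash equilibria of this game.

A profile is a Nash equilibrium when each player is best-responding to the other.
Agent 1's best responses — vs t1: s3 (payoff 5); vs t2: s3 (payoff 7); vs t3: s3 (payoff 6); vs t4: s3 (payoff 3).
Agent 2's best responses — vs s1: t3 (payoff -2); vs s2: t1 (payoff 7); vs s3: t2 (payoff 6).
The only mutual best response is (s3, t2); neither player gains by switching there.

(s3, t2)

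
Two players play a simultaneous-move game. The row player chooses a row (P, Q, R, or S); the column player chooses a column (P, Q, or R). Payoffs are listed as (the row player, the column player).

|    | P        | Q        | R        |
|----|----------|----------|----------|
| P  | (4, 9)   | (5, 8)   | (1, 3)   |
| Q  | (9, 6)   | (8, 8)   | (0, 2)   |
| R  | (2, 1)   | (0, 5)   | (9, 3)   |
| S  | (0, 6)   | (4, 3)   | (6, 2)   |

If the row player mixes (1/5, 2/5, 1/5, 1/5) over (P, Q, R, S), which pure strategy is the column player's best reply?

Compute the column player's expected payoff from each pure strategy against the given mix.
P: (1/5)·9 + (2/5)·6 + (1/5)·1 + (1/5)·6 = 28/5
Q: (1/5)·8 + (2/5)·8 + (1/5)·5 + (1/5)·3 = 32/5
R: (1/5)·3 + (2/5)·2 + (1/5)·3 + (1/5)·2 = 12/5
Highest expected payoff is 32/5, from Q.

Q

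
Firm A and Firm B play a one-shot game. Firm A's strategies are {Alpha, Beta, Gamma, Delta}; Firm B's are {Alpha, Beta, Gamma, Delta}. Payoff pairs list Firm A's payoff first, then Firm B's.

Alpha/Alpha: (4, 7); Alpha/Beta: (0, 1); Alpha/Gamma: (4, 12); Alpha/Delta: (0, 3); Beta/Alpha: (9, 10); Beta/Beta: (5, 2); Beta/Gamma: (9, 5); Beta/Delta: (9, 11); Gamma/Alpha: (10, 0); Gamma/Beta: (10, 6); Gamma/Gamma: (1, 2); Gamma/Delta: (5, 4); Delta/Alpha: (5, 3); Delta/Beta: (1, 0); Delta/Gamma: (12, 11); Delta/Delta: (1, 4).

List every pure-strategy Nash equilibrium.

A profile is a Nash equilibrium when each player is best-responding to the other.
Firm A's best responses — vs Alpha: Gamma (payoff 10); vs Beta: Gamma (payoff 10); vs Gamma: Delta (payoff 12); vs Delta: Beta (payoff 9).
Firm B's best responses — vs Alpha: Gamma (payoff 12); vs Beta: Delta (payoff 11); vs Gamma: Beta (payoff 6); vs Delta: Gamma (payoff 11).
Mutual best responses occur at (Beta, Delta), (Gamma, Beta), and (Delta, Gamma); at each, neither player gains by switching.

(Beta, Delta), (Gamma, Beta), and (Delta, Gamma)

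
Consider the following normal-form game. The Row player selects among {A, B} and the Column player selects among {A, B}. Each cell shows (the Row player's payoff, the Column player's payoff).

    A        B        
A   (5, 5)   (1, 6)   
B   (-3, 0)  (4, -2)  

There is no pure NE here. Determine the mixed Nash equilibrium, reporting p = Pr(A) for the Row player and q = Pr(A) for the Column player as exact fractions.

In a mixed NE each player is indifferent between their pure strategies, so the opponent's mix sets the indifference.
The Column player indifferent between A and B: p·5 + (1−p)·0 = p·6 + (1−p)·(-2) ⟹ 0 + 5p = (-2) + 8p ⟹ p = 2/3.
The Row player indifferent between A and B: q·5 + (1−q)·1 = q·(-3) + (1−q)·4 ⟹ 1 + 4q = 4 + (-7)q ⟹ q = 3/11.

p = 2/3, q = 3/11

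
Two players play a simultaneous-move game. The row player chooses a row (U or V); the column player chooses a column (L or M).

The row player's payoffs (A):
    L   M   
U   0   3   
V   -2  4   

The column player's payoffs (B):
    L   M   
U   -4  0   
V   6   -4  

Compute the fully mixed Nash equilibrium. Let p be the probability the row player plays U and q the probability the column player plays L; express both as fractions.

In a mixed NE each player is indifferent between their pure strategies, so the opponent's mix sets the indifference.
The column player indifferent between L and M: p·(-4) + (1−p)·6 = p·0 + (1−p)·(-4) ⟹ 6 + (-10)p = (-4) + 4p ⟹ p = 5/7.
The row player indifferent between U and V: q·0 + (1−q)·3 = q·(-2) + (1−q)·4 ⟹ 3 + (-3)q = 4 + (-6)q ⟹ q = 1/3.

p = 5/7, q = 1/3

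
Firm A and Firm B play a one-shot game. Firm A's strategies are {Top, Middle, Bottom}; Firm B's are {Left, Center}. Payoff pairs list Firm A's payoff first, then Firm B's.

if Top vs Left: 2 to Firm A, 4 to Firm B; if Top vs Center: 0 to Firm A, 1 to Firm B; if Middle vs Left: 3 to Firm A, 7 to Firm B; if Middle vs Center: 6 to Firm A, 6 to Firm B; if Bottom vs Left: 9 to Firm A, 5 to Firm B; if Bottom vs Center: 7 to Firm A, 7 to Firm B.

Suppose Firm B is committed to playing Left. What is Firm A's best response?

Bottom

With Firm B fixed at Left, Firm A's payoffs are: Top → 2, Middle → 3, Bottom → 9.
The maximum is 9, achieved by Bottom.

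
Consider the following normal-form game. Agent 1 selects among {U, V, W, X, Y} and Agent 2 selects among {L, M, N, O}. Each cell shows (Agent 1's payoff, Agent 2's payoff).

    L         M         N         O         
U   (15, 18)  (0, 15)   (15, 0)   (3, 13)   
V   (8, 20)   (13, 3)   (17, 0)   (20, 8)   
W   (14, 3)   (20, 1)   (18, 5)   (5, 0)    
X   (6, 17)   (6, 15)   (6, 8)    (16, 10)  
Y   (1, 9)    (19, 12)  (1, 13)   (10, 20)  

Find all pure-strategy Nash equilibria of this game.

A profile is a Nash equilibrium when each player is best-responding to the other.
Agent 1's best responses — vs L: U (payoff 15); vs M: W (payoff 20); vs N: W (payoff 18); vs O: V (payoff 20).
Agent 2's best responses — vs U: L (payoff 18); vs V: L (payoff 20); vs W: N (payoff 5); vs X: L (payoff 17); vs Y: O (payoff 20).
Mutual best responses occur at (U, L) and (W, N); at each, neither player gains by switching.

(U, L) and (W, N)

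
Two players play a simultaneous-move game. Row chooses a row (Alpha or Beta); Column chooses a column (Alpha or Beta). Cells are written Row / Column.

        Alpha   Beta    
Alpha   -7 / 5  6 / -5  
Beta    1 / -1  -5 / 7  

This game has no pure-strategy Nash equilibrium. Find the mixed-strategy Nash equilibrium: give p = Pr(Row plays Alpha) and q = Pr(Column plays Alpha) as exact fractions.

In a mixed NE each player is indifferent between their pure strategies, so the opponent's mix sets the indifference.
Column indifferent between Alpha and Beta: p·5 + (1−p)·(-1) = p·(-5) + (1−p)·7 ⟹ (-1) + 6p = 7 + (-12)p ⟹ p = 4/9.
Row indifferent between Alpha and Beta: q·(-7) + (1−q)·6 = q·1 + (1−q)·(-5) ⟹ 6 + (-13)q = (-5) + 6q ⟹ q = 11/19.

p = 4/9, q = 11/19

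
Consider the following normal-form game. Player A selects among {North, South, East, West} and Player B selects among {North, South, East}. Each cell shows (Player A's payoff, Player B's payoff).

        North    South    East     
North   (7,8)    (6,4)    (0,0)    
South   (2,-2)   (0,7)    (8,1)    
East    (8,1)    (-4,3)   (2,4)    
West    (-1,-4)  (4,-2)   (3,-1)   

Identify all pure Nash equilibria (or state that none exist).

There is no pure-strategy Nash equilibrium

Check mutual best responses: a cell is a NE iff neither player can gain by unilaterally deviating.
Player A's best responses — vs North: East (payoff 8); vs South: North (payoff 6); vs East: South (payoff 8).
Player B's best responses — vs North: North (payoff 8); vs South: South (payoff 7); vs East: East (payoff 4); vs West: East (payoff -1).
No cell has both players best-responding. For instance, Player A's best reply to North is East, but against East Player B prefers East over North.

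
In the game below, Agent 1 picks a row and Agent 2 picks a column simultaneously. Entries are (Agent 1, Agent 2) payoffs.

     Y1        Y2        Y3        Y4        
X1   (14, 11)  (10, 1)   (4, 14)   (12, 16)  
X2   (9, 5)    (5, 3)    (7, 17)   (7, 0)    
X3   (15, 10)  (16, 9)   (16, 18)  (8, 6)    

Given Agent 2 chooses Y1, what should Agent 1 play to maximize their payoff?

With Agent 2 fixed at Y1, Agent 1's payoffs are: X1 → 14, X2 → 9, X3 → 15.
The maximum is 15, achieved by X3.

X3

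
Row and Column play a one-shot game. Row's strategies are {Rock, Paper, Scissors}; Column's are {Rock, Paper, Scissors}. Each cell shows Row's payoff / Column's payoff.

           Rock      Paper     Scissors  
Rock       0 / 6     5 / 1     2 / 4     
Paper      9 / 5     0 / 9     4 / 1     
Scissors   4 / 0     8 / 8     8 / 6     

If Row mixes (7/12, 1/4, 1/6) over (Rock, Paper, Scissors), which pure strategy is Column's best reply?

Column's best reply maximizes expected payoff against the mix.
Rock: (7/12)·6 + (1/4)·5 + (1/6)·0 = 19/4
Paper: (7/12)·1 + (1/4)·9 + (1/6)·8 = 25/6
Scissors: (7/12)·4 + (1/4)·1 + (1/6)·6 = 43/12
Highest expected payoff is 19/4, from Rock.

Rock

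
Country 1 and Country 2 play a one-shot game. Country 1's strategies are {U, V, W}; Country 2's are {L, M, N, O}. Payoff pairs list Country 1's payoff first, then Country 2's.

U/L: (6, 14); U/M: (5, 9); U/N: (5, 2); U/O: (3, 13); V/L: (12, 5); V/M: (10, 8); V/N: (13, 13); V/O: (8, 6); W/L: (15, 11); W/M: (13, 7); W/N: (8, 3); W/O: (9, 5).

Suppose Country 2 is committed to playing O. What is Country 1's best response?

With Country 2 fixed at O, Country 1's payoffs are: U → 3, V → 8, W → 9.
The maximum is 9, achieved by W.

W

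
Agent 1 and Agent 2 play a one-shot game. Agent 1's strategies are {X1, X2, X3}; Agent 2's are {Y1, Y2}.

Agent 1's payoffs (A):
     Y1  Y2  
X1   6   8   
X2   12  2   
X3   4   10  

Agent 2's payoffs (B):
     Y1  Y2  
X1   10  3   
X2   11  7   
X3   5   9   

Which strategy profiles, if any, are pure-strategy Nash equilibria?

Find each player's best response to every opponent strategy; NE are the intersections.
Agent 1's best responses — vs Y1: X2 (payoff 12); vs Y2: X3 (payoff 10).
Agent 2's best responses — vs X1: Y1 (payoff 10); vs X2: Y1 (payoff 11); vs X3: Y2 (payoff 9).
Mutual best responses occur at (X2, Y1) and (X3, Y2); at each, neither player gains by switching.

(X2, Y1) and (X3, Y2)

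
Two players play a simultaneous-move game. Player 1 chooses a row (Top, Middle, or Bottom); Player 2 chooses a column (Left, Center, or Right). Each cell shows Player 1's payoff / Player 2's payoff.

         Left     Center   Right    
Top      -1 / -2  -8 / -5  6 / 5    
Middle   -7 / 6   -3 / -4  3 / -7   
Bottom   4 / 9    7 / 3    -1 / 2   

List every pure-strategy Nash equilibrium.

(Top, Right) and (Bottom, Left)

A profile is a Nash equilibrium when each player is best-responding to the other.
Player 1's best responses — vs Left: Bottom (payoff 4); vs Center: Bottom (payoff 7); vs Right: Top (payoff 6).
Player 2's best responses — vs Top: Right (payoff 5); vs Middle: Left (payoff 6); vs Bottom: Left (payoff 9).
Mutual best responses occur at (Top, Right) and (Bottom, Left); at each, neither player gains by switching.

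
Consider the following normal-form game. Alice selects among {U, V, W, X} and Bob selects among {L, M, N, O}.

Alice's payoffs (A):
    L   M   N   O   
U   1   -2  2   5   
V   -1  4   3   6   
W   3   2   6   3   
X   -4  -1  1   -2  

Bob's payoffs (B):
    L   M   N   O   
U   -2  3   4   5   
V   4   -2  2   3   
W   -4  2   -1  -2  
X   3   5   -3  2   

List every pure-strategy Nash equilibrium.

Find each player's best response to every opponent strategy; NE are the intersections.
Alice's best responses — vs L: W (payoff 3); vs M: V (payoff 4); vs N: W (payoff 6); vs O: V (payoff 6).
Bob's best responses — vs U: O (payoff 5); vs V: L (payoff 4); vs W: M (payoff 2); vs X: M (payoff 5).
No cell has both players best-responding. For instance, Alice's best reply to L is W, but against W Bob prefers M over L.

None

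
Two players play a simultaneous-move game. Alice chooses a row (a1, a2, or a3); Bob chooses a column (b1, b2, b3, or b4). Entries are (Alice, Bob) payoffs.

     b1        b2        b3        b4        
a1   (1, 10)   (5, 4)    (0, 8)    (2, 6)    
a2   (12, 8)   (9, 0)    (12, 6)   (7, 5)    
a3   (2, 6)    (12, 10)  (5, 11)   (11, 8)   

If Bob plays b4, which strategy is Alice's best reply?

With Bob fixed at b4, Alice's payoffs are: a1 → 2, a2 → 7, a3 → 11.
The maximum is 11, achieved by a3.

a3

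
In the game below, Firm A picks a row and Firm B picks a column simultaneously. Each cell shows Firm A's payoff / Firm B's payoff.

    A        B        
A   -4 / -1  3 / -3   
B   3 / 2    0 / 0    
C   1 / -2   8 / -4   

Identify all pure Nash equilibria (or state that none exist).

(B, A)

Find each player's best response to every opponent strategy; NE are the intersections.
Firm A's best responses — vs A: B (payoff 3); vs B: C (payoff 8).
Firm B's best responses — vs A: A (payoff -1); vs B: A (payoff 2); vs C: A (payoff -2).
The only mutual best response is (B, A); neither player gains by switching there.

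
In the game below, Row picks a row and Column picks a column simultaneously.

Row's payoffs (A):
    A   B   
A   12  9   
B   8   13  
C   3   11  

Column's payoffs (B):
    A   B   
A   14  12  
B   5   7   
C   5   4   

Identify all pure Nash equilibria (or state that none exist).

A profile is a Nash equilibrium when each player is best-responding to the other.
Row's best responses — vs A: A (payoff 12); vs B: B (payoff 13).
Column's best responses — vs A: A (payoff 14); vs B: B (payoff 7); vs C: A (payoff 5).
Mutual best responses occur at (A, A) and (B, B); at each, neither player gains by switching.

(A, A) and (B, B)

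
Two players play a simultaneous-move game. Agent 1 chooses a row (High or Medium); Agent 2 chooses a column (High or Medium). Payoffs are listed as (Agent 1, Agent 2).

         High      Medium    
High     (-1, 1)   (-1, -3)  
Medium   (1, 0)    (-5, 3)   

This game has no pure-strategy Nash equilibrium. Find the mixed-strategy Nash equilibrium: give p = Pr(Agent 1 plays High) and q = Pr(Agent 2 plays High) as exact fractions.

p = 3/7, q = 2/3

In a mixed NE each player is indifferent between their pure strategies, so the opponent's mix sets the indifference.
Agent 2 indifferent between High and Medium: p·1 + (1−p)·0 = p·(-3) + (1−p)·3 ⟹ 0 + 1p = 3 + (-6)p ⟹ p = 3/7.
Agent 1 indifferent between High and Medium: q·(-1) + (1−q)·(-1) = q·1 + (1−q)·(-5) ⟹ (-1) + 0q = (-5) + 6q ⟹ q = 2/3.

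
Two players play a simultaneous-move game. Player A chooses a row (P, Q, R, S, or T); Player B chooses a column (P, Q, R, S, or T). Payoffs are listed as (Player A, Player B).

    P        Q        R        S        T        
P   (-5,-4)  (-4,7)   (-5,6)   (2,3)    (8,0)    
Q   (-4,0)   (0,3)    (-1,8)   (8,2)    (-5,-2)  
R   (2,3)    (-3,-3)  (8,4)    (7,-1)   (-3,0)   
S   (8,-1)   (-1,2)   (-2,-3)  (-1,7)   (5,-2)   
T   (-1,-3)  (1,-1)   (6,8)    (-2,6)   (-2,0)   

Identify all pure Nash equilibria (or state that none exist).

Check mutual best responses: a cell is a NE iff neither player can gain by unilaterally deviating.
Player A's best responses — vs P: S (payoff 8); vs Q: T (payoff 1); vs R: R (payoff 8); vs S: Q (payoff 8); vs T: P (payoff 8).
Player B's best responses — vs P: Q (payoff 7); vs Q: R (payoff 8); vs R: R (payoff 4); vs S: S (payoff 7); vs T: R (payoff 8).
The only mutual best response is (R, R); neither player gains by switching there.

(R, R)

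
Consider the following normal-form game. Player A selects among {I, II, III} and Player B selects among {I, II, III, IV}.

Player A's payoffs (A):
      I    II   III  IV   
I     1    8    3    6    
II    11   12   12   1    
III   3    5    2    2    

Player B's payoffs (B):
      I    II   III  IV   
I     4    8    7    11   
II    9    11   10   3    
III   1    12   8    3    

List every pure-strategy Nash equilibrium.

(I, IV) and (II, II)

Check mutual best responses: a cell is a NE iff neither player can gain by unilaterally deviating.
Player A's best responses — vs I: II (payoff 11); vs II: II (payoff 12); vs III: II (payoff 12); vs IV: I (payoff 6).
Player B's best responses — vs I: IV (payoff 11); vs II: II (payoff 11); vs III: II (payoff 12).
Mutual best responses occur at (I, IV) and (II, II); at each, neither player gains by switching.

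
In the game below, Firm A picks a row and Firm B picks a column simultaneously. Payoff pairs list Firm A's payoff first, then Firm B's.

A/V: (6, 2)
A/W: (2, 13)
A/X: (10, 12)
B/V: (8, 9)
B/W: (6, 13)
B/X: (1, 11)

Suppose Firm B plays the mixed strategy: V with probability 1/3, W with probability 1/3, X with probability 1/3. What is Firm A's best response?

Compute Firm A's expected payoff from each pure strategy against the given mix.
A: (1/3)·6 + (1/3)·2 + (1/3)·10 = 6
B: (1/3)·8 + (1/3)·6 + (1/3)·1 = 5
Highest expected payoff is 6, from A.

A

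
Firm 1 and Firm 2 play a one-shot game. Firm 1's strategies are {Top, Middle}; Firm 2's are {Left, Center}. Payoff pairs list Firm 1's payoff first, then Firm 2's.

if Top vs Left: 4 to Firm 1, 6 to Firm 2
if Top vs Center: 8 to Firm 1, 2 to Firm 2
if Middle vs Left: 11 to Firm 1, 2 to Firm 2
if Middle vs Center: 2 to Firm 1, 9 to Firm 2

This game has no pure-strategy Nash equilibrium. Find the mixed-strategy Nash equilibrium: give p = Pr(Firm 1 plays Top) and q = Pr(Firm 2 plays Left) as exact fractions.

In a mixed NE each player is indifferent between their pure strategies, so the opponent's mix sets the indifference.
Firm 2 indifferent between Left and Center: p·6 + (1−p)·2 = p·2 + (1−p)·9 ⟹ 2 + 4p = 9 + (-7)p ⟹ p = 7/11.
Firm 1 indifferent between Top and Middle: q·4 + (1−q)·8 = q·11 + (1−q)·2 ⟹ 8 + (-4)q = 2 + 9q ⟹ q = 6/13.

p = 7/11, q = 6/13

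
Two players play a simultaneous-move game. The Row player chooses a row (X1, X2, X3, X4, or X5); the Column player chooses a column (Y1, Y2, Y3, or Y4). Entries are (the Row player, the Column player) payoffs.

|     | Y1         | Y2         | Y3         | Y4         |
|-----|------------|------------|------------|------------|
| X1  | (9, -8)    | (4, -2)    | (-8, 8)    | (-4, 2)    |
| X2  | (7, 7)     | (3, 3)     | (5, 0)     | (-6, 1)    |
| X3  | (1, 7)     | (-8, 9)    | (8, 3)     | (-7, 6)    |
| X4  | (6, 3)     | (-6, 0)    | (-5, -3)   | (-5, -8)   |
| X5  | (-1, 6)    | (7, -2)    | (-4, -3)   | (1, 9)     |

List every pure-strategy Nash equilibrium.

Find each player's best response to every opponent strategy; NE are the intersections.
The Row player's best responses — vs Y1: X1 (payoff 9); vs Y2: X5 (payoff 7); vs Y3: X3 (payoff 8); vs Y4: X5 (payoff 1).
The Column player's best responses — vs X1: Y3 (payoff 8); vs X2: Y1 (payoff 7); vs X3: Y2 (payoff 9); vs X4: Y1 (payoff 3); vs X5: Y4 (payoff 9).
The only mutual best response is (X5, Y4); neither player gains by switching there.

(X5, Y4)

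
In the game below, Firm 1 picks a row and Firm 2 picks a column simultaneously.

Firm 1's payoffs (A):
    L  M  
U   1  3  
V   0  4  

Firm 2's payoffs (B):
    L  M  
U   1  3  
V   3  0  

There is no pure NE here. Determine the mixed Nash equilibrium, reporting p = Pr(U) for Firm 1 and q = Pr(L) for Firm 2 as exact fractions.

Each player's mixing probability is pinned down by making the *other* player indifferent.
Firm 2 indifferent between L and M: p·1 + (1−p)·3 = p·3 + (1−p)·0 ⟹ 3 + (-2)p = 0 + 3p ⟹ p = 3/5.
Firm 1 indifferent between U and V: q·1 + (1−q)·3 = q·0 + (1−q)·4 ⟹ 3 + (-2)q = 4 + (-4)q ⟹ q = 1/2.

p = 3/5, q = 1/2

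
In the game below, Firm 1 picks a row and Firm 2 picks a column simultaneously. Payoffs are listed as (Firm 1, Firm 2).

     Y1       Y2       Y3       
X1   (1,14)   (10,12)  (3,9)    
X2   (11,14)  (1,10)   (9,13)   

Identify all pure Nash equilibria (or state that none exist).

Check mutual best responses: a cell is a NE iff neither player can gain by unilaterally deviating.
Firm 1's best responses — vs Y1: X2 (payoff 11); vs Y2: X1 (payoff 10); vs Y3: X2 (payoff 9).
Firm 2's best responses — vs X1: Y1 (payoff 14); vs X2: Y1 (payoff 14).
The only mutual best response is (X2, Y1); neither player gains by switching there.

(X2, Y1)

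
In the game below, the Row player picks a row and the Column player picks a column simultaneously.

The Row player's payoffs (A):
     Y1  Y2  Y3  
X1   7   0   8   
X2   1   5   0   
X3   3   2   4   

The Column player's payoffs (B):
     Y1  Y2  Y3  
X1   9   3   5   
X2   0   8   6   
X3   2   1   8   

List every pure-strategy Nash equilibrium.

Find each player's best response to every opponent strategy; NE are the intersections.
The Row player's best responses — vs Y1: X1 (payoff 7); vs Y2: X2 (payoff 5); vs Y3: X1 (payoff 8).
The Column player's best responses — vs X1: Y1 (payoff 9); vs X2: Y2 (payoff 8); vs X3: Y3 (payoff 8).
Mutual best responses occur at (X1, Y1) and (X2, Y2); at each, neither player gains by switching.

(X1, Y1) and (X2, Y2)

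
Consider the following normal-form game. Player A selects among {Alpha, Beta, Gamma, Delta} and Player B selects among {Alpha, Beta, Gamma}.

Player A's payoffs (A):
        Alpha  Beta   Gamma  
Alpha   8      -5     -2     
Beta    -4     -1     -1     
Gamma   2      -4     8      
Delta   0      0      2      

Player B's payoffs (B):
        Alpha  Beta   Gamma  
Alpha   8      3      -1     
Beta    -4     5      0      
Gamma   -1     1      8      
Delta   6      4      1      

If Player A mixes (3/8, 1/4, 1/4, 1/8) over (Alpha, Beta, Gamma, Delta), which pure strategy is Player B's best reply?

Beta

Compute Player B's expected payoff from each pure strategy against the given mix.
Alpha: (3/8)·8 + (1/4)·(-4) + (1/4)·(-1) + (1/8)·6 = 5/2
Beta: (3/8)·3 + (1/4)·5 + (1/4)·1 + (1/8)·4 = 25/8
Gamma: (3/8)·(-1) + (1/4)·0 + (1/4)·8 + (1/8)·1 = 7/4
Highest expected payoff is 25/8, from Beta.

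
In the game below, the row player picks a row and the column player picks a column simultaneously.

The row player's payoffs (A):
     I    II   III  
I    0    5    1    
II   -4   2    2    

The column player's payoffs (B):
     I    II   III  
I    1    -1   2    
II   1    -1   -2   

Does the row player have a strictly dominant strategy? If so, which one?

None

Check whether one of the row player's strategies beats all alternatives regardless of what the opponent does.
I is not dominant: against III, II gives 2 > 1.
II is not dominant: against I, I gives 0 > -4.
No single strategy is best against every opponent action.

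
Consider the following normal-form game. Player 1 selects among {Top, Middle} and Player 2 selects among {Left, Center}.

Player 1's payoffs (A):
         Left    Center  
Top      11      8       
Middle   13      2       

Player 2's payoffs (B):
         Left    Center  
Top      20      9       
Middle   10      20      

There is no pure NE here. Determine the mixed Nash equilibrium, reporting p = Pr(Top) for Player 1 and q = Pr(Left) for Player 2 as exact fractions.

p = 10/21, q = 3/4

In a mixed NE each player is indifferent between their pure strategies, so the opponent's mix sets the indifference.
Player 2 indifferent between Left and Center: p·20 + (1−p)·10 = p·9 + (1−p)·20 ⟹ 10 + 10p = 20 + (-11)p ⟹ p = 10/21.
Player 1 indifferent between Top and Middle: q·11 + (1−q)·8 = q·13 + (1−q)·2 ⟹ 8 + 3q = 2 + 11q ⟹ q = 3/4.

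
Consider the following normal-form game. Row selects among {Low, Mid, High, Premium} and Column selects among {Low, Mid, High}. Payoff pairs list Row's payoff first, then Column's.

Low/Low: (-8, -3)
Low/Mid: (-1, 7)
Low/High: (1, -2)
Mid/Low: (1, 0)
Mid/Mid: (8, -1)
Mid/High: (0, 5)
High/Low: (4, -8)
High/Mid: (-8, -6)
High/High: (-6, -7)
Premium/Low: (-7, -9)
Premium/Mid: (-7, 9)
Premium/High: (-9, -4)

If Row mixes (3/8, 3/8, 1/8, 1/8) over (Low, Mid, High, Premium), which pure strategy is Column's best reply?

Mid

Column's best reply maximizes expected payoff against the mix.
Low: (3/8)·(-3) + (3/8)·0 + (1/8)·(-8) + (1/8)·(-9) = -13/4
Mid: (3/8)·7 + (3/8)·(-1) + (1/8)·(-6) + (1/8)·9 = 21/8
High: (3/8)·(-2) + (3/8)·5 + (1/8)·(-7) + (1/8)·(-4) = -1/4
Highest expected payoff is 21/8, from Mid.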